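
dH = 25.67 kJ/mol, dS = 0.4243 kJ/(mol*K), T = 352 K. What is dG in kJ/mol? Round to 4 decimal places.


Gibbs: dG = dH - T*dS (consistent units, dS already in kJ/(mol*K)).
T*dS = 352 * 0.4243 = 149.3536
dG = 25.67 - (149.3536)
dG = -123.6836 kJ/mol, rounded to 4 dp:

-123.6836 kJ/mol


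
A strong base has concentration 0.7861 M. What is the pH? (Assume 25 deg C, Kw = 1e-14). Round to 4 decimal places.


A strong base dissociates completely, so [OH-] equals the given concentration.
pOH = -log10([OH-]) = -log10(0.7861) = 0.104522
pH = 14 - pOH = 14 - 0.104522
pH = 13.895478, rounded to 4 dp:

13.8955


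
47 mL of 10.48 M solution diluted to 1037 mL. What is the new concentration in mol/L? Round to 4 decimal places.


Dilution: M1*V1 = M2*V2, solve for M2.
M2 = M1*V1 / V2
M2 = 10.48 * 47 / 1037
M2 = 492.56 / 1037
M2 = 0.47498554 mol/L, rounded to 4 dp:

0.4750 mol/L


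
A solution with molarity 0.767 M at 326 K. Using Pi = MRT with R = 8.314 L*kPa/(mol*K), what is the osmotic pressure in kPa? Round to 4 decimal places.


Osmotic pressure (van't Hoff): Pi = M*R*T.
RT = 8.314 * 326 = 2710.364
Pi = 0.767 * 2710.364
Pi = 2078.849188 kPa, rounded to 4 dp:

2078.8492 kPa


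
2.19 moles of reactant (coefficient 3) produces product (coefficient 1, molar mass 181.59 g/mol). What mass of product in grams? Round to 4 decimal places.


Use the coefficient ratio to convert reactant moles to product moles, then multiply by the product's molar mass.
moles_P = moles_R * (coeff_P / coeff_R) = 2.19 * (1/3) = 0.73
mass_P = moles_P * M_P = 0.73 * 181.59
mass_P = 132.5607 g, rounded to 4 dp:

132.5607 g


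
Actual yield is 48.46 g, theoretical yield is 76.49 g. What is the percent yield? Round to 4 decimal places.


% yield = 100 * actual / theoretical
% yield = 100 * 48.46 / 76.49
% yield = 63.35468689 %, rounded to 4 dp:

63.3547 %


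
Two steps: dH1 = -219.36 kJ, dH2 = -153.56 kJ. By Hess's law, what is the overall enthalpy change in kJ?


Hess's law: enthalpy is a state function, so add the step enthalpies.
dH_total = dH1 + dH2 = -219.36 + (-153.56)
dH_total = -372.92 kJ:

-372.92 kJ


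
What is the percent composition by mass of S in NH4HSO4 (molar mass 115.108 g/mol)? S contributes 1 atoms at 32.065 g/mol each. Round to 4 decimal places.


pct = 100 * (n_elem * M_elem) / M_total
mass_contribution = 1 * 32.065 = 32.065 g/mol
pct = 100 * 32.065 / 115.108
pct = 27.85644786 %, rounded to 4 dp:

27.8564 %


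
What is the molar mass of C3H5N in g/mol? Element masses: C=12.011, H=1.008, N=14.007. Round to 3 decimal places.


M = sum(count * atomic_mass) over atoms.
M = 3*12.011 + 5*1.008 + 1*14.007
M = 36.033 + 5.04 + 14.007
M = 55.08 g/mol, rounded to 3 dp:

55.080 g/mol


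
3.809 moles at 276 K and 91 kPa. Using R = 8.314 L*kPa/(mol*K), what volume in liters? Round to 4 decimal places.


PV = nRT, solve for V = nRT / P.
nRT = 3.809 * 8.314 * 276 = 8740.3752
V = 8740.3752 / 91
V = 96.04807912 L, rounded to 4 dp:

96.0481 L


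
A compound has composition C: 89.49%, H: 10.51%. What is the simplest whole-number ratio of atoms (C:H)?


Assume 100 g of compound, divide each mass% by atomic mass to get moles, then normalize by the smallest to get a raw atom ratio.
Moles per 100 g: C: 89.49/12.011 = 7.4507, H: 10.51/1.008 = 10.4266
Raw ratio (divide by min = 7.4507): C: 1.0, H: 1.399
Multiply by 5 to clear fractions: C: 5.0 ~= 5, H: 6.997 ~= 7
Reduce by GCD to get the simplest whole-number ratio:

5:7


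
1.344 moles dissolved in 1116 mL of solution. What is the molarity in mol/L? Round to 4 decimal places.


Convert volume to liters: V_L = V_mL / 1000.
V_L = 1116 / 1000 = 1.116 L
M = n / V_L = 1.344 / 1.116
M = 1.20430108 mol/L, rounded to 4 dp:

1.2043 mol/L


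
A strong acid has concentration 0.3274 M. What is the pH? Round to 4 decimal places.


A strong acid dissociates completely, so [H+] equals the given concentration.
pH = -log10([H+]) = -log10(0.3274)
pH = 0.48492132, rounded to 4 dp:

0.4849


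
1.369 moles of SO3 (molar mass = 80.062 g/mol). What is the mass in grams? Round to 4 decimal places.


mass = n * M
mass = 1.369 * 80.062
mass = 109.604878 g, rounded to 4 dp:

109.6049 g


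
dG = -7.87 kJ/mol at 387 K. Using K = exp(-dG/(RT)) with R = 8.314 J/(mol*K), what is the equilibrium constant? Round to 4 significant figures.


dG is in kJ/mol; multiply by 1000 to match R in J/(mol*K).
RT = 8.314 * 387 = 3217.518 J/mol
exponent = -dG*1000 / (RT) = -(-7.87*1000) / 3217.518 = 2.44598476
K = exp(2.44598476)
K = 11.54191, rounded to 4 significant figures:

11.54


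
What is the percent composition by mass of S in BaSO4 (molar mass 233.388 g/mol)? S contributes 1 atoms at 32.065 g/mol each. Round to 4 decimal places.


pct = 100 * (n_elem * M_elem) / M_total
mass_contribution = 1 * 32.065 = 32.065 g/mol
pct = 100 * 32.065 / 233.388
pct = 13.73892402 %, rounded to 4 dp:

13.7389 %


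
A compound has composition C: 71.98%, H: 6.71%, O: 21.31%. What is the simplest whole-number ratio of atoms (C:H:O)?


Assume 100 g of compound, divide each mass% by atomic mass to get moles, then normalize by the smallest to get a raw atom ratio.
Moles per 100 g: C: 71.98/12.011 = 5.9928, H: 6.71/1.008 = 6.6567, O: 21.31/15.999 = 1.332
Raw ratio (divide by min = 1.332): C: 4.499, H: 4.998, O: 1.0
Multiply by 2 to clear fractions: C: 8.999 ~= 9, H: 9.995 ~= 10, O: 2.0 ~= 2
Reduce by GCD to get the simplest whole-number ratio:

9:10:2


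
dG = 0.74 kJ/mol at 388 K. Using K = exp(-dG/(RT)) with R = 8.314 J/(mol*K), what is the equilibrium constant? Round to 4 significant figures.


dG is in kJ/mol; multiply by 1000 to match R in J/(mol*K).
RT = 8.314 * 388 = 3225.832 J/mol
exponent = -dG*1000 / (RT) = -(0.74*1000) / 3225.832 = -0.22939818
K = exp(-0.22939818)
K = 0.79501191, rounded to 4 significant figures:

0.7950


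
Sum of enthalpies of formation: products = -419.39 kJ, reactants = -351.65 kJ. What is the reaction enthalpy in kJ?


dH_rxn = sum(dH_f products) - sum(dH_f reactants)
dH_rxn = -419.39 - (-351.65)
dH_rxn = -67.74 kJ:

-67.74 kJ


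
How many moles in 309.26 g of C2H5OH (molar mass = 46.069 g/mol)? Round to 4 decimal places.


n = mass / M
n = 309.26 / 46.069
n = 6.71297402 mol, rounded to 4 dp:

6.7130 mol


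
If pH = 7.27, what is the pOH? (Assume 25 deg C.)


At 25 deg C, pH + pOH = 14.
pOH = 14 - pH = 14 - 7.27
pOH = 6.73:

6.73


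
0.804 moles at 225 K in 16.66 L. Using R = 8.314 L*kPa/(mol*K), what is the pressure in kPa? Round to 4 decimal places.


PV = nRT, solve for P = nRT / V.
nRT = 0.804 * 8.314 * 225 = 1504.0026
P = 1504.0026 / 16.66
P = 90.27626651 kPa, rounded to 4 dp:

90.2763 kPa


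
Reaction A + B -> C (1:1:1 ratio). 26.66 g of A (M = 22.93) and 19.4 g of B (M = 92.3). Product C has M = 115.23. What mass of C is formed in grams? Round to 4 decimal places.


Find moles of each reactant; the smaller value is the limiting reagent in a 1:1:1 reaction, so moles_C equals moles of the limiter.
n_A = mass_A / M_A = 26.66 / 22.93 = 1.162669 mol
n_B = mass_B / M_B = 19.4 / 92.3 = 0.210184 mol
Limiting reagent: B (smaller), n_limiting = 0.210184 mol
mass_C = n_limiting * M_C = 0.210184 * 115.23
mass_C = 24.21950232 g, rounded to 4 dp:

24.2195 g


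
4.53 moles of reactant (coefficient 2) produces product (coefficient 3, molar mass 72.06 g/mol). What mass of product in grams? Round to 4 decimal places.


Use the coefficient ratio to convert reactant moles to product moles, then multiply by the product's molar mass.
moles_P = moles_R * (coeff_P / coeff_R) = 4.53 * (3/2) = 6.795
mass_P = moles_P * M_P = 6.795 * 72.06
mass_P = 489.6477 g, rounded to 4 dp:

489.6477 g


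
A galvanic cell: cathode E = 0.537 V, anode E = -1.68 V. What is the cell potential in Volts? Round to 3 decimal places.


Standard cell potential: E_cell = E_cathode - E_anode.
E_cell = 0.537 - (-1.68)
E_cell = 2.217 V, rounded to 3 dp:

2.217 V


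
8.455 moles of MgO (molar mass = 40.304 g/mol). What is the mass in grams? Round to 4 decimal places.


mass = n * M
mass = 8.455 * 40.304
mass = 340.77032 g, rounded to 4 dp:

340.7703 g


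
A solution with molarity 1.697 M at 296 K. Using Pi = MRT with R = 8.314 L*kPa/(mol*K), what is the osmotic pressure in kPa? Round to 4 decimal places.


Osmotic pressure (van't Hoff): Pi = M*R*T.
RT = 8.314 * 296 = 2460.944
Pi = 1.697 * 2460.944
Pi = 4176.221968 kPa, rounded to 4 dp:

4176.2220 kPa


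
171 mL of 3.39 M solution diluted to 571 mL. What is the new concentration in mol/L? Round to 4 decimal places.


Dilution: M1*V1 = M2*V2, solve for M2.
M2 = M1*V1 / V2
M2 = 3.39 * 171 / 571
M2 = 579.69 / 571
M2 = 1.01521891 mol/L, rounded to 4 dp:

1.0152 mol/L


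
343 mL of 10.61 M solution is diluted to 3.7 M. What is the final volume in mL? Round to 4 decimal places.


Dilution: M1*V1 = M2*V2, solve for V2.
V2 = M1*V1 / M2
V2 = 10.61 * 343 / 3.7
V2 = 3639.23 / 3.7
V2 = 983.57567568 mL, rounded to 4 dp:

983.5757 mL


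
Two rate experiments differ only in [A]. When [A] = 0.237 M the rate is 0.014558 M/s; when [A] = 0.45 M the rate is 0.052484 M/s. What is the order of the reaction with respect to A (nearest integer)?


Rate is proportional to [A]^n, so rate2/rate1 = ([A]2/[A]1)^n. Take logs to solve for n.
rate2/rate1 = 0.052484 / 0.014558 = 3.6052
[A]2/[A]1 = 0.45 / 0.237 = 1.8987
n = ln(3.6052) / ln(1.8987) = 2.0
Nearest integer order:

2


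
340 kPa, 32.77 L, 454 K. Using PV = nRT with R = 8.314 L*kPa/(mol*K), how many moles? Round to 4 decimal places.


PV = nRT, solve for n = PV / (RT).
PV = 340 * 32.77 = 11141.8
RT = 8.314 * 454 = 3774.556
n = 11141.8 / 3774.556
n = 2.95181738 mol, rounded to 4 dp:

2.9518 mol


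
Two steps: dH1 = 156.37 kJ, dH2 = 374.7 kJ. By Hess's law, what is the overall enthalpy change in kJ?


Hess's law: enthalpy is a state function, so add the step enthalpies.
dH_total = dH1 + dH2 = 156.37 + (374.7)
dH_total = 531.07 kJ:

531.07 kJ


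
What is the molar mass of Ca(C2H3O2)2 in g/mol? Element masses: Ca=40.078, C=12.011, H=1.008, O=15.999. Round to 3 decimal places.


M = sum(count * atomic_mass) over atoms.
M = 1*40.078 + 4*12.011 + 6*1.008 + 4*15.999
M = 40.078 + 48.044 + 6.048 + 63.996
M = 158.166 g/mol, rounded to 3 dp:

158.166 g/mol


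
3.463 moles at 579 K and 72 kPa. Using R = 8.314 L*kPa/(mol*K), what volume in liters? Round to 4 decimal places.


PV = nRT, solve for V = nRT / P.
nRT = 3.463 * 8.314 * 579 = 16670.2102
V = 16670.2102 / 72
V = 231.53069722 L, rounded to 4 dp:

231.5307 L


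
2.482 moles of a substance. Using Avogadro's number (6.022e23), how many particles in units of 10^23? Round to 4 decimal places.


N = n * NA, then divide by 1e23 for the requested units.
N / 1e23 = n * 6.022
N / 1e23 = 2.482 * 6.022
N / 1e23 = 14.946604, rounded to 4 dp:

14.9466


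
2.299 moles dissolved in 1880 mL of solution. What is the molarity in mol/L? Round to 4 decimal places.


Convert volume to liters: V_L = V_mL / 1000.
V_L = 1880 / 1000 = 1.88 L
M = n / V_L = 2.299 / 1.88
M = 1.22287234 mol/L, rounded to 4 dp:

1.2229 mol/L


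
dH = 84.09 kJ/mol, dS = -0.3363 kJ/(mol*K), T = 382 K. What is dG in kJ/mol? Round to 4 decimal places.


Gibbs: dG = dH - T*dS (consistent units, dS already in kJ/(mol*K)).
T*dS = 382 * -0.3363 = -128.4666
dG = 84.09 - (-128.4666)
dG = 212.5566 kJ/mol, rounded to 4 dp:

212.5566 kJ/mol


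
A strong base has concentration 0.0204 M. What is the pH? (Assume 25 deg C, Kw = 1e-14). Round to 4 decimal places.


A strong base dissociates completely, so [OH-] equals the given concentration.
pOH = -log10([OH-]) = -log10(0.0204) = 1.69037
pH = 14 - pOH = 14 - 1.69037
pH = 12.30963, rounded to 4 dp:

12.3096


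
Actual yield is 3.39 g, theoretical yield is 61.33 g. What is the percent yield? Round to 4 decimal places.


% yield = 100 * actual / theoretical
% yield = 100 * 3.39 / 61.33
% yield = 5.52747432 %, rounded to 4 dp:

5.5275 %


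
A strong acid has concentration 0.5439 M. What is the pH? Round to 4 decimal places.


A strong acid dissociates completely, so [H+] equals the given concentration.
pH = -log10([H+]) = -log10(0.5439)
pH = 0.26448094, rounded to 4 dp:

0.2645


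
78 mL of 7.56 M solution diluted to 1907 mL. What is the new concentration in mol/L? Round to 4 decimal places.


Dilution: M1*V1 = M2*V2, solve for M2.
M2 = M1*V1 / V2
M2 = 7.56 * 78 / 1907
M2 = 589.68 / 1907
M2 = 0.30921867 mol/L, rounded to 4 dp:

0.3092 mol/L


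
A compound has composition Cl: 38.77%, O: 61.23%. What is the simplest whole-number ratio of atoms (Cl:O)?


Assume 100 g of compound, divide each mass% by atomic mass to get moles, then normalize by the smallest to get a raw atom ratio.
Moles per 100 g: Cl: 38.77/35.453 = 1.0936, O: 61.23/15.999 = 3.8271
Raw ratio (divide by min = 1.0936): Cl: 1.0, O: 3.5
Multiply by 2 to clear fractions: Cl: 2.0 ~= 2, O: 6.999 ~= 7
Reduce by GCD to get the simplest whole-number ratio:

2:7


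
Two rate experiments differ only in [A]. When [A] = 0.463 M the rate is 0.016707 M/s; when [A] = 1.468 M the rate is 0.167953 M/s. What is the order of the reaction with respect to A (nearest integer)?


Rate is proportional to [A]^n, so rate2/rate1 = ([A]2/[A]1)^n. Take logs to solve for n.
rate2/rate1 = 0.167953 / 0.016707 = 10.0529
[A]2/[A]1 = 1.468 / 0.463 = 3.1706
n = ln(10.0529) / ln(3.1706) = 2.0
Nearest integer order:

2


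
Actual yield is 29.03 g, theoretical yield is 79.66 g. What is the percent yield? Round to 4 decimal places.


% yield = 100 * actual / theoretical
% yield = 100 * 29.03 / 79.66
% yield = 36.44238012 %, rounded to 4 dp:

36.4424 %


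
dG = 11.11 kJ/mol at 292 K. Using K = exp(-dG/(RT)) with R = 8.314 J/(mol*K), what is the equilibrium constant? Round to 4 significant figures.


dG is in kJ/mol; multiply by 1000 to match R in J/(mol*K).
RT = 8.314 * 292 = 2427.688 J/mol
exponent = -dG*1000 / (RT) = -(11.11*1000) / 2427.688 = -4.5763706
K = exp(-4.5763706)
K = 0.010292183, rounded to 4 significant figures:

0.01029


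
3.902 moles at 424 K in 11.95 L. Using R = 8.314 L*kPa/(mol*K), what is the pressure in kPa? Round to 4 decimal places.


PV = nRT, solve for P = nRT / V.
nRT = 3.902 * 8.314 * 424 = 13755.0807
P = 13755.0807 / 11.95
P = 1151.05277824 kPa, rounded to 4 dp:

1151.0528 kPa


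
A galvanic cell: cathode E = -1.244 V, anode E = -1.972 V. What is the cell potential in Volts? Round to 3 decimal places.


Standard cell potential: E_cell = E_cathode - E_anode.
E_cell = -1.244 - (-1.972)
E_cell = 0.728 V, rounded to 3 dp:

0.728 V


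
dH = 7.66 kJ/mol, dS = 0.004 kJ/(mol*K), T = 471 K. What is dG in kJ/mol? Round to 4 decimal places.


Gibbs: dG = dH - T*dS (consistent units, dS already in kJ/(mol*K)).
T*dS = 471 * 0.004 = 1.884
dG = 7.66 - (1.884)
dG = 5.776 kJ/mol, rounded to 4 dp:

5.7760 kJ/mol


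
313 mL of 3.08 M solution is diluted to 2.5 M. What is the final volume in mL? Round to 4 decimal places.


Dilution: M1*V1 = M2*V2, solve for V2.
V2 = M1*V1 / M2
V2 = 3.08 * 313 / 2.5
V2 = 964.04 / 2.5
V2 = 385.616 mL, rounded to 4 dp:

385.6160 mL


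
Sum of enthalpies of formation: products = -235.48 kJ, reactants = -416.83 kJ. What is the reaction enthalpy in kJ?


dH_rxn = sum(dH_f products) - sum(dH_f reactants)
dH_rxn = -235.48 - (-416.83)
dH_rxn = 181.35 kJ:

181.35 kJ


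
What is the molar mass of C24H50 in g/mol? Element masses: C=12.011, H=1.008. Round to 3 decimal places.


M = sum(count * atomic_mass) over atoms.
M = 24*12.011 + 50*1.008
M = 288.264 + 50.4
M = 338.664 g/mol, rounded to 3 dp:

338.664 g/mol


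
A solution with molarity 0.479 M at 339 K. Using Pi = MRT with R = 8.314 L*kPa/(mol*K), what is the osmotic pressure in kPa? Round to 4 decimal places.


Osmotic pressure (van't Hoff): Pi = M*R*T.
RT = 8.314 * 339 = 2818.446
Pi = 0.479 * 2818.446
Pi = 1350.035634 kPa, rounded to 4 dp:

1350.0356 kPa


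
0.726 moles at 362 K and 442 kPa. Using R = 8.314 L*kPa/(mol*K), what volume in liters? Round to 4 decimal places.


PV = nRT, solve for V = nRT / P.
nRT = 0.726 * 8.314 * 362 = 2185.019
V = 2185.019 / 442
V = 4.9434819 L, rounded to 4 dp:

4.9435 L


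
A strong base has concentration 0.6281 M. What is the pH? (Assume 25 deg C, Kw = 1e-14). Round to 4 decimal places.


A strong base dissociates completely, so [OH-] equals the given concentration.
pOH = -log10([OH-]) = -log10(0.6281) = 0.201971
pH = 14 - pOH = 14 - 0.201971
pH = 13.798029, rounded to 4 dp:

13.7980


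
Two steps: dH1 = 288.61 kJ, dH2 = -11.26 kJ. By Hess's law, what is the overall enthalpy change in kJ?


Hess's law: enthalpy is a state function, so add the step enthalpies.
dH_total = dH1 + dH2 = 288.61 + (-11.26)
dH_total = 277.35 kJ:

277.35 kJ


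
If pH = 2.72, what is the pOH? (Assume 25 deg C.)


At 25 deg C, pH + pOH = 14.
pOH = 14 - pH = 14 - 2.72
pOH = 11.28:

11.28


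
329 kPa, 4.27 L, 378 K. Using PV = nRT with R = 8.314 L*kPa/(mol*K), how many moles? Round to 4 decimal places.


PV = nRT, solve for n = PV / (RT).
PV = 329 * 4.27 = 1404.83
RT = 8.314 * 378 = 3142.692
n = 1404.83 / 3142.692
n = 0.44701485 mol, rounded to 4 dp:

0.4470 mol


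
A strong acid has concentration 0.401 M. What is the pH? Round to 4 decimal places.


A strong acid dissociates completely, so [H+] equals the given concentration.
pH = -log10([H+]) = -log10(0.401)
pH = 0.39685563, rounded to 4 dp:

0.3969


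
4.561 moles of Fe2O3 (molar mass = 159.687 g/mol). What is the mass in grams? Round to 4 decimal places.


mass = n * M
mass = 4.561 * 159.687
mass = 728.332407 g, rounded to 4 dp:

728.3324 g


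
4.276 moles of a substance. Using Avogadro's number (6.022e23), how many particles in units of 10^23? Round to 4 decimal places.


N = n * NA, then divide by 1e23 for the requested units.
N / 1e23 = n * 6.022
N / 1e23 = 4.276 * 6.022
N / 1e23 = 25.750072, rounded to 4 dp:

25.7501


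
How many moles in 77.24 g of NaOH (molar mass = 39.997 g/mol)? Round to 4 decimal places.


n = mass / M
n = 77.24 / 39.997
n = 1.93114484 mol, rounded to 4 dp:

1.9311 mol


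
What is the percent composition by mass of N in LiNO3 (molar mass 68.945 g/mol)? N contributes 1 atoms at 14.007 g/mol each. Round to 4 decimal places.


pct = 100 * (n_elem * M_elem) / M_total
mass_contribution = 1 * 14.007 = 14.007 g/mol
pct = 100 * 14.007 / 68.945
pct = 20.31619407 %, rounded to 4 dp:

20.3162 %


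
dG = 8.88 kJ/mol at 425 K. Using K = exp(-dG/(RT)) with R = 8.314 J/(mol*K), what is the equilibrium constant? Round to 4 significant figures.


dG is in kJ/mol; multiply by 1000 to match R in J/(mol*K).
RT = 8.314 * 425 = 3533.45 J/mol
exponent = -dG*1000 / (RT) = -(8.88*1000) / 3533.45 = -2.51312457
K = exp(-2.51312457)
K = 0.081014707, rounded to 4 significant figures:

0.08101


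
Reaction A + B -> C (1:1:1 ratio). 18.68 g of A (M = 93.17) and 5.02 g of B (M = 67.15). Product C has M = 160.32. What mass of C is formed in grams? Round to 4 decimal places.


Find moles of each reactant; the smaller value is the limiting reagent in a 1:1:1 reaction, so moles_C equals moles of the limiter.
n_A = mass_A / M_A = 18.68 / 93.17 = 0.200494 mol
n_B = mass_B / M_B = 5.02 / 67.15 = 0.074758 mol
Limiting reagent: B (smaller), n_limiting = 0.074758 mol
mass_C = n_limiting * M_C = 0.074758 * 160.32
mass_C = 11.98520256 g, rounded to 4 dp:

11.9852 g


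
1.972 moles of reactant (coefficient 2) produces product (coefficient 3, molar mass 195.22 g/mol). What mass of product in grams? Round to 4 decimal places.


Use the coefficient ratio to convert reactant moles to product moles, then multiply by the product's molar mass.
moles_P = moles_R * (coeff_P / coeff_R) = 1.972 * (3/2) = 2.958
mass_P = moles_P * M_P = 2.958 * 195.22
mass_P = 577.46076 g, rounded to 4 dp:

577.4608 g


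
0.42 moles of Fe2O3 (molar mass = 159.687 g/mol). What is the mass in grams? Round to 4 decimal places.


mass = n * M
mass = 0.42 * 159.687
mass = 67.06854 g, rounded to 4 dp:

67.0685 g


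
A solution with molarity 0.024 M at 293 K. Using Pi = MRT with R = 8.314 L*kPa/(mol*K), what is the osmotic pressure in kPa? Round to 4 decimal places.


Osmotic pressure (van't Hoff): Pi = M*R*T.
RT = 8.314 * 293 = 2436.002
Pi = 0.024 * 2436.002
Pi = 58.464048 kPa, rounded to 4 dp:

58.4640 kPa


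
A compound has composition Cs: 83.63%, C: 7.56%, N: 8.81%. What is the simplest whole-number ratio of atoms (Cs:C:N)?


Assume 100 g of compound, divide each mass% by atomic mass to get moles, then normalize by the smallest to get a raw atom ratio.
Moles per 100 g: Cs: 83.63/132.905 = 0.6292, C: 7.56/12.011 = 0.6294, N: 8.81/14.007 = 0.629
Raw ratio (divide by min = 0.629): Cs: 1.0, C: 1.001, N: 1.0
Multiply by 1 to clear fractions: Cs: 1.0 ~= 1, C: 1.001 ~= 1, N: 1.0 ~= 1
Reduce by GCD to get the simplest whole-number ratio:

1:1:1


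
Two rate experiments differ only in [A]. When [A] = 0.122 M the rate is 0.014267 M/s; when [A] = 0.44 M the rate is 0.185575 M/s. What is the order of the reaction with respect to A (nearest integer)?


Rate is proportional to [A]^n, so rate2/rate1 = ([A]2/[A]1)^n. Take logs to solve for n.
rate2/rate1 = 0.185575 / 0.014267 = 13.0073
[A]2/[A]1 = 0.44 / 0.122 = 3.6066
n = ln(13.0073) / ln(3.6066) = 2.0
Nearest integer order:

2


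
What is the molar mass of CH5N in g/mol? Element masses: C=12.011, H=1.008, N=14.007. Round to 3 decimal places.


M = sum(count * atomic_mass) over atoms.
M = 1*12.011 + 5*1.008 + 1*14.007
M = 12.011 + 5.04 + 14.007
M = 31.058 g/mol, rounded to 3 dp:

31.058 g/mol


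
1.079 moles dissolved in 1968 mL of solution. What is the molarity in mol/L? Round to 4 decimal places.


Convert volume to liters: V_L = V_mL / 1000.
V_L = 1968 / 1000 = 1.968 L
M = n / V_L = 1.079 / 1.968
M = 0.54827236 mol/L, rounded to 4 dp:

0.5483 mol/L


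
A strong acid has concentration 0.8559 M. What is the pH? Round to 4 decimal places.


A strong acid dissociates completely, so [H+] equals the given concentration.
pH = -log10([H+]) = -log10(0.8559)
pH = 0.06757697, rounded to 4 dp:

0.0676


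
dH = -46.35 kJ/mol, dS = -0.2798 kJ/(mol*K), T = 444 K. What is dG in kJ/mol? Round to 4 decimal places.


Gibbs: dG = dH - T*dS (consistent units, dS already in kJ/(mol*K)).
T*dS = 444 * -0.2798 = -124.2312
dG = -46.35 - (-124.2312)
dG = 77.8812 kJ/mol, rounded to 4 dp:

77.8812 kJ/mol


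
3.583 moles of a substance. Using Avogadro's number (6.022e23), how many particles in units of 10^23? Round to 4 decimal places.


N = n * NA, then divide by 1e23 for the requested units.
N / 1e23 = n * 6.022
N / 1e23 = 3.583 * 6.022
N / 1e23 = 21.576826, rounded to 4 dp:

21.5768


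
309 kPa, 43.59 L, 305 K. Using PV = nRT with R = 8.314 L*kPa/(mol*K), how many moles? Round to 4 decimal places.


PV = nRT, solve for n = PV / (RT).
PV = 309 * 43.59 = 13469.31
RT = 8.314 * 305 = 2535.77
n = 13469.31 / 2535.77
n = 5.31172386 mol, rounded to 4 dp:

5.3117 mol


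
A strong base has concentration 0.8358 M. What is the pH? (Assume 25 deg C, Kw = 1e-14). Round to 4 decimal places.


A strong base dissociates completely, so [OH-] equals the given concentration.
pOH = -log10([OH-]) = -log10(0.8358) = 0.077898
pH = 14 - pOH = 14 - 0.077898
pH = 13.922102, rounded to 4 dp:

13.9221


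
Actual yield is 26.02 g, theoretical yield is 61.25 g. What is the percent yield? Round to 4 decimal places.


% yield = 100 * actual / theoretical
% yield = 100 * 26.02 / 61.25
% yield = 42.48163265 %, rounded to 4 dp:

42.4816 %


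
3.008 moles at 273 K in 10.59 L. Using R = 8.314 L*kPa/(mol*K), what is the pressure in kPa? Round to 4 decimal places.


PV = nRT, solve for P = nRT / V.
nRT = 3.008 * 8.314 * 273 = 6827.3238
P = 6827.3238 / 10.59
P = 644.69535411 kPa, rounded to 4 dp:

644.6954 kPa


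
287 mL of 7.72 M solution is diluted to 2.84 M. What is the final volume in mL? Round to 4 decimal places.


Dilution: M1*V1 = M2*V2, solve for V2.
V2 = M1*V1 / M2
V2 = 7.72 * 287 / 2.84
V2 = 2215.64 / 2.84
V2 = 780.15492958 mL, rounded to 4 dp:

780.1549 mL


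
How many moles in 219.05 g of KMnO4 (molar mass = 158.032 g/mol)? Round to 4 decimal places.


n = mass / M
n = 219.05 / 158.032
n = 1.38611167 mol, rounded to 4 dp:

1.3861 mol


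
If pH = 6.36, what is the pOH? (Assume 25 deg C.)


At 25 deg C, pH + pOH = 14.
pOH = 14 - pH = 14 - 6.36
pOH = 7.64:

7.64


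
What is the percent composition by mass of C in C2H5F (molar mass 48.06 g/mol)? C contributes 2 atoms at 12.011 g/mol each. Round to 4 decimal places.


pct = 100 * (n_elem * M_elem) / M_total
mass_contribution = 2 * 12.011 = 24.022 g/mol
pct = 100 * 24.022 / 48.06
pct = 49.98335414 %, rounded to 4 dp:

49.9834 %


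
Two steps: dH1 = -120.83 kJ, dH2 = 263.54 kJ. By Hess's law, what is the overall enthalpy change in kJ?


Hess's law: enthalpy is a state function, so add the step enthalpies.
dH_total = dH1 + dH2 = -120.83 + (263.54)
dH_total = 142.71 kJ:

142.71 kJ


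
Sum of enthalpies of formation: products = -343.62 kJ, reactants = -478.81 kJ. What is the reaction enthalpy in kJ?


dH_rxn = sum(dH_f products) - sum(dH_f reactants)
dH_rxn = -343.62 - (-478.81)
dH_rxn = 135.19 kJ:

135.19 kJ


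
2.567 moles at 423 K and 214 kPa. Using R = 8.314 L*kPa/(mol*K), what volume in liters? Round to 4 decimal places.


PV = nRT, solve for V = nRT / P.
nRT = 2.567 * 8.314 * 423 = 9027.6821
V = 9027.6821 / 214
V = 42.18543037 L, rounded to 4 dp:

42.1854 L


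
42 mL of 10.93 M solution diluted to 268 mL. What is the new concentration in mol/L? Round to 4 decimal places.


Dilution: M1*V1 = M2*V2, solve for M2.
M2 = M1*V1 / V2
M2 = 10.93 * 42 / 268
M2 = 459.06 / 268
M2 = 1.71291045 mol/L, rounded to 4 dp:

1.7129 mol/L


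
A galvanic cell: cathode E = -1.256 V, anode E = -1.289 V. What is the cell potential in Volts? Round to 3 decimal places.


Standard cell potential: E_cell = E_cathode - E_anode.
E_cell = -1.256 - (-1.289)
E_cell = 0.033 V, rounded to 3 dp:

0.033 V


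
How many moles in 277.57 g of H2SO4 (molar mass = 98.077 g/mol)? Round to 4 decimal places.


n = mass / M
n = 277.57 / 98.077
n = 2.83012327 mol, rounded to 4 dp:

2.8301 mol


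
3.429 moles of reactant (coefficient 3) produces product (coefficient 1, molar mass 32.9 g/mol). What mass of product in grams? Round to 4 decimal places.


Use the coefficient ratio to convert reactant moles to product moles, then multiply by the product's molar mass.
moles_P = moles_R * (coeff_P / coeff_R) = 3.429 * (1/3) = 1.143
mass_P = moles_P * M_P = 1.143 * 32.9
mass_P = 37.6047 g, rounded to 4 dp:

37.6047 g


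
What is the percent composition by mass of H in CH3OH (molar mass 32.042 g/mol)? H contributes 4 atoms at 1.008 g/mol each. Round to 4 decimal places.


pct = 100 * (n_elem * M_elem) / M_total
mass_contribution = 4 * 1.008 = 4.032 g/mol
pct = 100 * 4.032 / 32.042
pct = 12.58348418 %, rounded to 4 dp:

12.5835 %


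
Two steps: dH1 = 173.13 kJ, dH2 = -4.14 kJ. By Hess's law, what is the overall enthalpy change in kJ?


Hess's law: enthalpy is a state function, so add the step enthalpies.
dH_total = dH1 + dH2 = 173.13 + (-4.14)
dH_total = 168.99 kJ:

168.99 kJ


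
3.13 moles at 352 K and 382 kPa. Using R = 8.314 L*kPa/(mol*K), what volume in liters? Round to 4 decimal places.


PV = nRT, solve for V = nRT / P.
nRT = 3.13 * 8.314 * 352 = 9160.0326
V = 9160.0326 / 382
V = 23.97914293 L, rounded to 4 dp:

23.9791 L


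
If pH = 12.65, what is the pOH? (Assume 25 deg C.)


At 25 deg C, pH + pOH = 14.
pOH = 14 - pH = 14 - 12.65
pOH = 1.35:

1.35


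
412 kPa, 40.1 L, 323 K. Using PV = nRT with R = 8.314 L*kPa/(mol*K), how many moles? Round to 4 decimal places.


PV = nRT, solve for n = PV / (RT).
PV = 412 * 40.1 = 16521.2
RT = 8.314 * 323 = 2685.422
n = 16521.2 / 2685.422
n = 6.15218018 mol, rounded to 4 dp:

6.1522 mol


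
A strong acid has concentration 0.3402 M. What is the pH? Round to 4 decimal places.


A strong acid dissociates completely, so [H+] equals the given concentration.
pH = -log10([H+]) = -log10(0.3402)
pH = 0.46826569, rounded to 4 dp:

0.4683


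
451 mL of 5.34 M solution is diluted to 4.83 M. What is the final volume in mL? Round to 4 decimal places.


Dilution: M1*V1 = M2*V2, solve for V2.
V2 = M1*V1 / M2
V2 = 5.34 * 451 / 4.83
V2 = 2408.34 / 4.83
V2 = 498.62111801 mL, rounded to 4 dp:

498.6211 mL


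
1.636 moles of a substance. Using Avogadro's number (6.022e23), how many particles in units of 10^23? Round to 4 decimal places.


N = n * NA, then divide by 1e23 for the requested units.
N / 1e23 = n * 6.022
N / 1e23 = 1.636 * 6.022
N / 1e23 = 9.851992, rounded to 4 dp:

9.8520


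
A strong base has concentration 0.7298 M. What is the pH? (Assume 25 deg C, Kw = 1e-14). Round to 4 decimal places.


A strong base dissociates completely, so [OH-] equals the given concentration.
pOH = -log10([OH-]) = -log10(0.7298) = 0.136796
pH = 14 - pOH = 14 - 0.136796
pH = 13.863204, rounded to 4 dp:

13.8632


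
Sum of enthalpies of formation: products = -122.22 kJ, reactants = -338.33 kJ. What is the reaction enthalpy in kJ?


dH_rxn = sum(dH_f products) - sum(dH_f reactants)
dH_rxn = -122.22 - (-338.33)
dH_rxn = 216.11 kJ:

216.11 kJ


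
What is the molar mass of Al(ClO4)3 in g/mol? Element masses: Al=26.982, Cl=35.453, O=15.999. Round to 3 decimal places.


M = sum(count * atomic_mass) over atoms.
M = 1*26.982 + 3*35.453 + 12*15.999
M = 26.982 + 106.359 + 191.988
M = 325.329 g/mol, rounded to 3 dp:

325.329 g/mol


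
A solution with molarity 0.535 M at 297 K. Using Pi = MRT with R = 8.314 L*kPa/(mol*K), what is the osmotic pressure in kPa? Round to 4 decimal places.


Osmotic pressure (van't Hoff): Pi = M*R*T.
RT = 8.314 * 297 = 2469.258
Pi = 0.535 * 2469.258
Pi = 1321.05303 kPa, rounded to 4 dp:

1321.0530 kPa


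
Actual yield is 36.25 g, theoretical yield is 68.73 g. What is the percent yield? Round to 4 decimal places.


% yield = 100 * actual / theoretical
% yield = 100 * 36.25 / 68.73
% yield = 52.74261603 %, rounded to 4 dp:

52.7426 %


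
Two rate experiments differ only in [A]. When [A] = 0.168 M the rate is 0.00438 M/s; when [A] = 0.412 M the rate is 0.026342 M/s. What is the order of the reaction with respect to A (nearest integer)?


Rate is proportional to [A]^n, so rate2/rate1 = ([A]2/[A]1)^n. Take logs to solve for n.
rate2/rate1 = 0.026342 / 0.00438 = 6.0142
[A]2/[A]1 = 0.412 / 0.168 = 2.4524
n = ln(6.0142) / ln(2.4524) = 2.0
Nearest integer order:

2


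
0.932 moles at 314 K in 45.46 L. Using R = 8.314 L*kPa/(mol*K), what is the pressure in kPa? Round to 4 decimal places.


PV = nRT, solve for P = nRT / V.
nRT = 0.932 * 8.314 * 314 = 2433.0755
P = 2433.0755 / 45.46
P = 53.52123845 kPa, rounded to 4 dp:

53.5212 kPa


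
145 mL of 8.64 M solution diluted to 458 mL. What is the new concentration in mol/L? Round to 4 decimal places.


Dilution: M1*V1 = M2*V2, solve for M2.
M2 = M1*V1 / V2
M2 = 8.64 * 145 / 458
M2 = 1252.8 / 458
M2 = 2.73537118 mol/L, rounded to 4 dp:

2.7354 mol/L


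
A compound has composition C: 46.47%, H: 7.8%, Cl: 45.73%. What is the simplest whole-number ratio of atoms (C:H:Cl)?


Assume 100 g of compound, divide each mass% by atomic mass to get moles, then normalize by the smallest to get a raw atom ratio.
Moles per 100 g: C: 46.47/12.011 = 3.869, H: 7.8/1.008 = 7.7381, Cl: 45.73/35.453 = 1.2899
Raw ratio (divide by min = 1.2899): C: 2.999, H: 5.999, Cl: 1.0
Multiply by 1 to clear fractions: C: 2.999 ~= 3, H: 5.999 ~= 6, Cl: 1.0 ~= 1
Reduce by GCD to get the simplest whole-number ratio:

3:6:1


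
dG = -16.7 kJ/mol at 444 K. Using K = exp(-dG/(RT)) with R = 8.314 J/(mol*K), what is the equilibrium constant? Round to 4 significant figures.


dG is in kJ/mol; multiply by 1000 to match R in J/(mol*K).
RT = 8.314 * 444 = 3691.416 J/mol
exponent = -dG*1000 / (RT) = -(-16.7*1000) / 3691.416 = 4.52400921
K = exp(4.52400921)
K = 92.204525, rounded to 4 significant figures:

92.20


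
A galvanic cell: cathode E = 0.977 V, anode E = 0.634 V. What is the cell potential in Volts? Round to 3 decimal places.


Standard cell potential: E_cell = E_cathode - E_anode.
E_cell = 0.977 - (0.634)
E_cell = 0.343 V, rounded to 3 dp:

0.343 V


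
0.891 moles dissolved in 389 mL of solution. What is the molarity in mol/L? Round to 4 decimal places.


Convert volume to liters: V_L = V_mL / 1000.
V_L = 389 / 1000 = 0.389 L
M = n / V_L = 0.891 / 0.389
M = 2.29048843 mol/L, rounded to 4 dp:

2.2905 mol/L


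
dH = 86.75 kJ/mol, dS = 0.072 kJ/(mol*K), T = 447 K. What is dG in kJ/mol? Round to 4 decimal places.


Gibbs: dG = dH - T*dS (consistent units, dS already in kJ/(mol*K)).
T*dS = 447 * 0.072 = 32.184
dG = 86.75 - (32.184)
dG = 54.566 kJ/mol, rounded to 4 dp:

54.5660 kJ/mol


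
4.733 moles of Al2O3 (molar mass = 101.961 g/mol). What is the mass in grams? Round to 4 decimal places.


mass = n * M
mass = 4.733 * 101.961
mass = 482.581413 g, rounded to 4 dp:

482.5814 g


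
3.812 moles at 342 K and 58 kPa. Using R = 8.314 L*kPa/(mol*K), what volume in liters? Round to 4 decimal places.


PV = nRT, solve for V = nRT / P.
nRT = 3.812 * 8.314 * 342 = 10838.9951
V = 10838.9951 / 58
V = 186.87922586 L, rounded to 4 dp:

186.8792 L


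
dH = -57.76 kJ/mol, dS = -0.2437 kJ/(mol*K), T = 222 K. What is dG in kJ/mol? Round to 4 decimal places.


Gibbs: dG = dH - T*dS (consistent units, dS already in kJ/(mol*K)).
T*dS = 222 * -0.2437 = -54.1014
dG = -57.76 - (-54.1014)
dG = -3.6586 kJ/mol, rounded to 4 dp:

-3.6586 kJ/mol


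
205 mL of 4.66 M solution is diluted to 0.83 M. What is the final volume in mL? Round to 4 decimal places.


Dilution: M1*V1 = M2*V2, solve for V2.
V2 = M1*V1 / M2
V2 = 4.66 * 205 / 0.83
V2 = 955.3 / 0.83
V2 = 1150.96385542 mL, rounded to 4 dp:

1150.9639 mL


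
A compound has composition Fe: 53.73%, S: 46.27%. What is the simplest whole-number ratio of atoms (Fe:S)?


Assume 100 g of compound, divide each mass% by atomic mass to get moles, then normalize by the smallest to get a raw atom ratio.
Moles per 100 g: Fe: 53.73/55.845 = 0.9621, S: 46.27/32.065 = 1.443
Raw ratio (divide by min = 0.9621): Fe: 1.0, S: 1.5
Multiply by 2 to clear fractions: Fe: 2.0 ~= 2, S: 3.0 ~= 3
Reduce by GCD to get the simplest whole-number ratio:

2:3


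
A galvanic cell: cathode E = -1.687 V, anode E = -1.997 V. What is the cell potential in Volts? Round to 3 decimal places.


Standard cell potential: E_cell = E_cathode - E_anode.
E_cell = -1.687 - (-1.997)
E_cell = 0.31 V, rounded to 3 dp:

0.310 V


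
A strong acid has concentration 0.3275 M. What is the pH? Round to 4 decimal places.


A strong acid dissociates completely, so [H+] equals the given concentration.
pH = -log10([H+]) = -log10(0.3275)
pH = 0.4847887, rounded to 4 dp:

0.4848


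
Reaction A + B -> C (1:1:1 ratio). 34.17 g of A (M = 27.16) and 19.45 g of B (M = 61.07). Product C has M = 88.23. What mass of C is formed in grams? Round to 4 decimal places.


Find moles of each reactant; the smaller value is the limiting reagent in a 1:1:1 reaction, so moles_C equals moles of the limiter.
n_A = mass_A / M_A = 34.17 / 27.16 = 1.2581 mol
n_B = mass_B / M_B = 19.45 / 61.07 = 0.318487 mol
Limiting reagent: B (smaller), n_limiting = 0.318487 mol
mass_C = n_limiting * M_C = 0.318487 * 88.23
mass_C = 28.10010801 g, rounded to 4 dp:

28.1001 g


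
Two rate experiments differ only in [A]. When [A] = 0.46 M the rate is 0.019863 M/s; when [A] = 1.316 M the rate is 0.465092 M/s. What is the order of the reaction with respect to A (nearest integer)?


Rate is proportional to [A]^n, so rate2/rate1 = ([A]2/[A]1)^n. Take logs to solve for n.
rate2/rate1 = 0.465092 / 0.019863 = 23.415
[A]2/[A]1 = 1.316 / 0.46 = 2.8609
n = ln(23.415) / ln(2.8609) = 3.0
Nearest integer order:

3


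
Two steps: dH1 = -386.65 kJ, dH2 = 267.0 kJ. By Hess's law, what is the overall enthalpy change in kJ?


Hess's law: enthalpy is a state function, so add the step enthalpies.
dH_total = dH1 + dH2 = -386.65 + (267.0)
dH_total = -119.65 kJ:

-119.65 kJ


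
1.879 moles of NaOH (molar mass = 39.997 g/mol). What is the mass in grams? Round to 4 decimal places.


mass = n * M
mass = 1.879 * 39.997
mass = 75.154363 g, rounded to 4 dp:

75.1544 g


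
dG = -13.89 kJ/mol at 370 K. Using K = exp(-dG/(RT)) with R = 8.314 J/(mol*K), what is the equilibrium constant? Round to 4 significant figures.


dG is in kJ/mol; multiply by 1000 to match R in J/(mol*K).
RT = 8.314 * 370 = 3076.18 J/mol
exponent = -dG*1000 / (RT) = -(-13.89*1000) / 3076.18 = 4.51534045
K = exp(4.51534045)
K = 91.408681, rounded to 4 significant figures:

91.41


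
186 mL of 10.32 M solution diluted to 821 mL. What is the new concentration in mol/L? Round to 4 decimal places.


Dilution: M1*V1 = M2*V2, solve for M2.
M2 = M1*V1 / V2
M2 = 10.32 * 186 / 821
M2 = 1919.52 / 821
M2 = 2.3380268 mol/L, rounded to 4 dp:

2.3380 mol/L


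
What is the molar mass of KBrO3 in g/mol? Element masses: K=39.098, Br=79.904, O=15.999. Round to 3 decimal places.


M = sum(count * atomic_mass) over atoms.
M = 1*39.098 + 1*79.904 + 3*15.999
M = 39.098 + 79.904 + 47.997
M = 166.999 g/mol, rounded to 3 dp:

166.999 g/mol


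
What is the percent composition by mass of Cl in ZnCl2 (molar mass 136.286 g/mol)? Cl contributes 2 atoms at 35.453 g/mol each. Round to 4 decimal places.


pct = 100 * (n_elem * M_elem) / M_total
mass_contribution = 2 * 35.453 = 70.906 g/mol
pct = 100 * 70.906 / 136.286
pct = 52.02735424 %, rounded to 4 dp:

52.0274 %


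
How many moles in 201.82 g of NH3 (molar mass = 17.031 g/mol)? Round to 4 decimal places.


n = mass / M
n = 201.82 / 17.031
n = 11.8501556 mol, rounded to 4 dp:

11.8502 mol


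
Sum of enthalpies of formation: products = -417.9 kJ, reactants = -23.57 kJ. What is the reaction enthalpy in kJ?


dH_rxn = sum(dH_f products) - sum(dH_f reactants)
dH_rxn = -417.9 - (-23.57)
dH_rxn = -394.33 kJ:

-394.33 kJ


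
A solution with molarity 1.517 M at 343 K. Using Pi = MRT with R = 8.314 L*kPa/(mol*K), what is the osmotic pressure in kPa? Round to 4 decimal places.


Osmotic pressure (van't Hoff): Pi = M*R*T.
RT = 8.314 * 343 = 2851.702
Pi = 1.517 * 2851.702
Pi = 4326.031934 kPa, rounded to 4 dp:

4326.0319 kPa


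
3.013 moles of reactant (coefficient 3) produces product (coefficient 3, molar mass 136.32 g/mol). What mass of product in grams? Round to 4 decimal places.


Use the coefficient ratio to convert reactant moles to product moles, then multiply by the product's molar mass.
moles_P = moles_R * (coeff_P / coeff_R) = 3.013 * (3/3) = 3.013
mass_P = moles_P * M_P = 3.013 * 136.32
mass_P = 410.73216 g, rounded to 4 dp:

410.7322 g


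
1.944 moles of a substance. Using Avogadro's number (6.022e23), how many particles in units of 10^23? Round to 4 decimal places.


N = n * NA, then divide by 1e23 for the requested units.
N / 1e23 = n * 6.022
N / 1e23 = 1.944 * 6.022
N / 1e23 = 11.706768, rounded to 4 dp:

11.7068


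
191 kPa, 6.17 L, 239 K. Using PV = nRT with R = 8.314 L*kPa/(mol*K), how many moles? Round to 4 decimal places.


PV = nRT, solve for n = PV / (RT).
PV = 191 * 6.17 = 1178.47
RT = 8.314 * 239 = 1987.046
n = 1178.47 / 1987.046
n = 0.59307636 mol, rounded to 4 dp:

0.5931 mol


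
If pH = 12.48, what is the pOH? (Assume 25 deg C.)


At 25 deg C, pH + pOH = 14.
pOH = 14 - pH = 14 - 12.48
pOH = 1.52:

1.52


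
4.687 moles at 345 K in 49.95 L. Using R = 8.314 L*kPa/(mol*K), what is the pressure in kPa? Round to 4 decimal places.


PV = nRT, solve for P = nRT / V.
nRT = 4.687 * 8.314 * 345 = 13443.8627
P = 13443.8627 / 49.95
P = 269.1464004 kPa, rounded to 4 dp:

269.1464 kPa
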